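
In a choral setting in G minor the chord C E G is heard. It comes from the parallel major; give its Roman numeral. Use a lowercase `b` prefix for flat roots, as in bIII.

IV

C is scale degree 4 in G minor. Diatonically G minor has Cm (iv) on that degree; C–E–G is instead the major chord native to G major, so it takes the label IV.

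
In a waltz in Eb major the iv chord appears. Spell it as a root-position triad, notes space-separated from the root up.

The root, Ab, is scale degree 4 — the same note in Eb major and Eb minor; only the chord quality changes. In Eb minor the chord on Ab is Ab–Cb–Eb.

Ab Cb Eb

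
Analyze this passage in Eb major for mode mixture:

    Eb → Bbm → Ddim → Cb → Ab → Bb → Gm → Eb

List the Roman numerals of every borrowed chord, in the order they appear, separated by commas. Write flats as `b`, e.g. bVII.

v, bVI

The diatonic triads in Eb major are Eb, Fm, Gm, Ab, Bb, Cm, Ddim. Eb, Ddim, Ab, Bb and Gm are all diatonic. But Bbm (Bb–Db–F) is foreign: the diatonic V on degree 5 is Bb, whereas Bbm comes from Eb minor. It is labeled v. But Cb (Cb–Eb–Gb) is foreign: the diatonic vi on degree 6 is Cm, whereas Cb comes from Eb minor. It is labeled bVI.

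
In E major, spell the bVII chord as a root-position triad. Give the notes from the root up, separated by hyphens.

D-F#-A

bVII is built on the lowered scale degree 7. In E major degree 7 is D#; lowered it becomes D. Stacking thirds in E minor on D gives D–F#–A.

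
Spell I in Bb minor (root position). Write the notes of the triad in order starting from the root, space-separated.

I is built on scale degree 1, which is Bb in both Bb minor and its parallel. Building the major chord from the parallel major on Bb: Bb–D–F.

Bb D F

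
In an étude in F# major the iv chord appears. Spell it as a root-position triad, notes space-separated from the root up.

B D F#

The root, B, is scale degree 4 — the same note in F# major and F# minor; only the chord quality changes. Stacking thirds in F# minor on B gives B–D–F#.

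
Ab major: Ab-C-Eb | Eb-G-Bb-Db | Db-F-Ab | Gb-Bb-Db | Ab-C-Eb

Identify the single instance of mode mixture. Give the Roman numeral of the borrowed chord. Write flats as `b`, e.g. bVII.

Ab major has the diatonic set Ab, Bbm, Cm, Db, Eb, Fm, Gdim. Of the given chords, Ab–C–Eb = Ab, Eb–G–Bb–Db = Eb7 and Db–F–Ab = Db are diatonic. Gb–Bb–Db is not: scale degree 7 in Ab major carries Gdim (vii°). In Ab minor the chord on that degree is Gb, so here it functions as bVII, borrowed from the parallel minor.

bVII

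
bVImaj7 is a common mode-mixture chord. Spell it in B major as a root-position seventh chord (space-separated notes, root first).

The root of bVImaj7 is the lowered 6th degree: G# becomes G. Building the major-seventh chord from the parallel minor on G: G–B–D–F#.

G B D F#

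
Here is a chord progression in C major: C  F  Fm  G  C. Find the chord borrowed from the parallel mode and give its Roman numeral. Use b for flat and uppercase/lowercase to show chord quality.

C major has the diatonic set C, Dm, Em, F, G, Am, Bdim. Of the given chords, C, F and G are diatonic. Fm (F–Ab–C) doesn't fit — on degree 4 C major would have F (IV). Fm is the degree-4 chord of C minor, so it is the borrowed iv.

iv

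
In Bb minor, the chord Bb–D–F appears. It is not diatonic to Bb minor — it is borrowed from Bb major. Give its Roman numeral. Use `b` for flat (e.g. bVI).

The root Bb is the diatonic 1st degree of Bb minor; the borrowing shows in the chord quality. The diatonic chord on degree 1 would be Bbm (i), but Bb–D–F is the major chord from Bb major. As a borrowed chord it is labeled I.

I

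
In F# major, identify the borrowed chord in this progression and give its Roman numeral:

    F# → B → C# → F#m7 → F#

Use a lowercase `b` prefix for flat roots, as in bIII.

In F# major the diatonic chords are F#, G#m, A#m, B, C#, D#m, E#dim. F#, B and C# are all diatonic. But F#m7 (F#–A–C#–E) is foreign: the diatonic I on degree 1 is F#, whereas F#m7 comes from F# minor. It is labeled i7.

i7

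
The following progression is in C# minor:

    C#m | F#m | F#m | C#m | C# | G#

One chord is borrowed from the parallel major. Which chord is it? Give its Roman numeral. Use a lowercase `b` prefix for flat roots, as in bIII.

The diatonic triads in C# minor (with V from harmonic minor) are C#m, D#dim, E, F#m, G#, A, B. Of the given chords, C#m, F#m and G# are diatonic. C# (C#–E#–G#) doesn't fit — on degree 1 C# minor would have C#m (i). C# is the degree-1 chord of C# major, so it is the borrowed I.

I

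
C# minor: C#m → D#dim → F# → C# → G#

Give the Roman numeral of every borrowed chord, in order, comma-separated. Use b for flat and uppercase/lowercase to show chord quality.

C# minor has the diatonic set C#m, D#dim, E, F#m, G#, A, B (with V from harmonic minor). C#m, D#dim and G# are all diatonic. But F# (F#–A#–C#) is foreign: the diatonic iv on degree 4 is F#m, whereas F# comes from C# major. It is labeled IV. But C# (C#–E#–G#) is foreign: the diatonic i on degree 1 is C#m, whereas C# comes from C# major. It is labeled I.

IV, I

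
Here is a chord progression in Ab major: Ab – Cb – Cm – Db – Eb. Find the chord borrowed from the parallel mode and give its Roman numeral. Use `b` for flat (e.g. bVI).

bIII

In Ab major the diatonic chords are Ab, Bbm, Cm, Db, Eb, Fm, Gdim. Ab, Cm, Db and Eb all belong to that set. Cb (Cb–Eb–Gb) is not: scale degree 3 in Ab major carries Cm (iii). In Ab minor the chord on that degree is Cb, so here it functions as bIII, borrowed from the parallel minor.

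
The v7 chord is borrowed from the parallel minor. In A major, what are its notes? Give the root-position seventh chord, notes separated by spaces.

The root, E, is scale degree 5 — the same note in A major and A minor; only the chord quality changes. In A minor the chord on E is E–G–B–D.

E G B D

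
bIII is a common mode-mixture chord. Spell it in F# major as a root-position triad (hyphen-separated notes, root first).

bIII is built on the lowered scale degree 3. In F# major degree 3 is A#; lowered it becomes A. In F# minor the chord on A is A–C#–E.

A-C#-E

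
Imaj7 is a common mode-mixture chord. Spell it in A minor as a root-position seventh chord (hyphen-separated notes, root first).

The root, A, is scale degree 1 — the same note in A minor and A major; only the chord quality changes. In A major the chord on A is A–C#–E–G#.

A-C#-E-G#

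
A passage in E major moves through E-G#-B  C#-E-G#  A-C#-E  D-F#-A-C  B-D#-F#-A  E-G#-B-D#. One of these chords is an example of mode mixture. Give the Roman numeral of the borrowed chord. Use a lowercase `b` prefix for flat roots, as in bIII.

E major has the diatonic set E, F#m, G#m, A, B, C#m, D#dim. Of the given chords, E–G#–B = E, C#–E–G# = C#m, A–C#–E = A, B–D#–F#–A = B7 and E–G#–B–D# = Emaj7 are diatonic. D–F#–A–C is not: scale degree 7 in E major carries D#dim (vii°). In E minor the chord on that degree is D7, so here it functions as bVII7, borrowed from the parallel minor.

bVII7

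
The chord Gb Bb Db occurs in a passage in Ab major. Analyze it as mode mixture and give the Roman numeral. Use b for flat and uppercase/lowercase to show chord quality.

bVII

The root Gb is the lowered 7th scale degree — diatonically Ab major has G there. Diatonically Ab major has Gdim (vii°) on that degree; Gb–Bb–Db is instead the major chord native to Ab minor, so it takes the label bVII.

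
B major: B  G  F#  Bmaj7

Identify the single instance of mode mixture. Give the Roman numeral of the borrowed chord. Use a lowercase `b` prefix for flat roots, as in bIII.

In B major the diatonic chords are B, C#m, D#m, E, F#, G#m, A#dim. B, F# and Bmaj7 all belong to that set. But G (G–B–D) is foreign: the diatonic vi on degree 6 is G#m, whereas G comes from B minor. It is labeled bVI.

bVI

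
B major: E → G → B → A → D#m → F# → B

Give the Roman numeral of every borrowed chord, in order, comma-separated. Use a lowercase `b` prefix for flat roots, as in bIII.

bVI, bVII

B major has the diatonic set B, C#m, D#m, E, F#, G#m, A#dim. E, B, D#m and F# all belong to that set. G (G–B–D) doesn't fit — on degree 6 B major would have G#m (vi). G is the degree-6 chord of B minor, so it is the borrowed bVI. But A (A–C#–E) is foreign: the diatonic vii° on degree 7 is A#dim, whereas A comes from B minor. It is labeled bVII.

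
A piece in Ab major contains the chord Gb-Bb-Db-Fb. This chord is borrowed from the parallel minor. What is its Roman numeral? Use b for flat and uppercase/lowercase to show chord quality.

The root Gb is the lowered 7th scale degree — diatonically Ab major has G there. The diatonic chord on degree 7 would be Gdim (vii°), but Gb–Bb–Db–Fb is the dominant-seventh chord from Ab minor. As a borrowed chord it is labeled bVII7.

bVII7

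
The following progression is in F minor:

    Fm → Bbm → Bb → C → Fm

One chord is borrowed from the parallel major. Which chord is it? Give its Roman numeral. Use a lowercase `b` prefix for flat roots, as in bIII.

The diatonic triads in F minor (with V from harmonic minor) are Fm, Gdim, Ab, Bbm, C, Db, Eb. Fm, Bbm and C are all diatonic. Bb (Bb–D–F) doesn't fit — on degree 4 F minor would have Bbm (iv). Bb is the degree-4 chord of F major, so it is the borrowed IV.

IV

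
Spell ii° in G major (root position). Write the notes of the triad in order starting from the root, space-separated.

The root, A, is scale degree 2 — the same note in G major and G minor; only the chord quality changes. Stacking thirds in G minor on A gives A–C–Eb.

A C Eb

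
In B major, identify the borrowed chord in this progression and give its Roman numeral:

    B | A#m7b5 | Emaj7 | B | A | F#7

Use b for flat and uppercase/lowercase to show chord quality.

bVII

B major has the diatonic set B, C#m, D#m, E, F#, G#m, A#dim. B, A#m7b5, Emaj7 and F#7 all belong to that set. A (A–C#–E) is not: scale degree 7 in B major carries A#dim (vii°). In B minor the chord on that degree is A, so here it functions as bVII, borrowed from the parallel minor.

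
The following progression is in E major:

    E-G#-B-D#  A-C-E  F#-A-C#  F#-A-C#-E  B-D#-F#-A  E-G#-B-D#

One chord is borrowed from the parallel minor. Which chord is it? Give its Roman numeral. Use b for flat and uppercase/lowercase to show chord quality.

iv

In E major the diatonic chords are E, F#m, G#m, A, B, C#m, D#dim. E–G#–B–D# = Emaj7, F#–A–C# = F#m, F#–A–C#–E = F#m7 and B–D#–F#–A = B7 are all diatonic. But A–C–E is foreign: the diatonic IV on degree 4 is A, whereas Am comes from E minor. It is labeled iv.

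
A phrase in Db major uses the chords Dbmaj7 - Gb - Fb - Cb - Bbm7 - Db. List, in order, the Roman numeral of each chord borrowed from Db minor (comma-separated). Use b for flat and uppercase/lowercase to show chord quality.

In Db major the diatonic chords are Db, Ebm, Fm, Gb, Ab, Bbm, Cdim. Dbmaj7, Gb, Bbm7 and Db all belong to that set. Fb (Fb–Ab–Cb) doesn't fit — on degree 3 Db major would have Fm (iii). Fb is the degree-3 chord of Db minor, so it is the borrowed bIII. Cb (Cb–Eb–Gb) is not: scale degree 7 in Db major carries Cdim (vii°). In Db minor the chord on that degree is Cb, so here it functions as bVII, borrowed from the parallel minor.

bIII, bVII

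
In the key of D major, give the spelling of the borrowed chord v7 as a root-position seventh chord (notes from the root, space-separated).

A C E G

The root, A, is scale degree 5 — the same note in D major and D minor; only the chord quality changes. In D minor the chord on A is A–C–E–G.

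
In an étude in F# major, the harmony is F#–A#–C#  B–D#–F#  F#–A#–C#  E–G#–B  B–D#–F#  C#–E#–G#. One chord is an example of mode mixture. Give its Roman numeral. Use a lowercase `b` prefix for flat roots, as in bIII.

The diatonic triads in F# major are F#, G#m, A#m, B, C#, D#m, E#dim. F#–A#–C# = F#, B–D#–F# = B and C#–E#–G# = C# all belong to that set. E–G#–B doesn't fit — on degree 7 F# major would have E#dim (vii°). E is the degree-7 chord of F# minor, so it is the borrowed bVII.

bVII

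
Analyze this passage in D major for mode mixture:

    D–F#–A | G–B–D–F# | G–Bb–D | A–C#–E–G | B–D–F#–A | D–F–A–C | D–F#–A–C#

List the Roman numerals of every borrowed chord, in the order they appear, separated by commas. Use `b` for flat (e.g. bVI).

The diatonic triads in D major are D, Em, F#m, G, A, Bm, C#dim. D–F#–A = D, G–B–D–F# = Gmaj7, A–C#–E–G = A7, B–D–F#–A = Bm7 and D–F#–A–C# = Dmaj7 all belong to that set. G–Bb–D is not: scale degree 4 in D major carries G (IV). In D minor the chord on that degree is Gm, so here it functions as iv, borrowed from the parallel minor. D–F–A–C is not: scale degree 1 in D major carries D (I). In D minor the chord on that degree is Dm7, so here it functions as i7, borrowed from the parallel minor.

iv, i7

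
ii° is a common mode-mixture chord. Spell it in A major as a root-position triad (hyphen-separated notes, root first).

B-D-F

ii° is built on scale degree 2, which is B in both A major and its parallel. Stacking thirds in A minor on B gives B–D–F.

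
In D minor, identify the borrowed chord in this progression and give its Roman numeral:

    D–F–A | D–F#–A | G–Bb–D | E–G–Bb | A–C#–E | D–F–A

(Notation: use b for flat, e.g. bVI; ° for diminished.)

I

The diatonic triads in D minor (with V from harmonic minor) are Dm, Edim, F, Gm, A, Bb, C. Of the given chords, D–F–A = Dm, G–Bb–D = Gm, E–G–Bb = Edim and A–C#–E = A are diatonic. D–F#–A is not: scale degree 1 in D minor carries Dm (i). In D major the chord on that degree is D, so here it functions as I, borrowed from the parallel major.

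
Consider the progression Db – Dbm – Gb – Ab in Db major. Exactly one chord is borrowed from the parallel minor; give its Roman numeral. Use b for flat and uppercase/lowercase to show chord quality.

i

Db major has the diatonic set Db, Ebm, Fm, Gb, Ab, Bbm, Cdim. Db, Gb and Ab are all diatonic. Dbm (Db–Fb–Ab) is not: scale degree 1 in Db major carries Db (I). In Db minor the chord on that degree is Dbm, so here it functions as i, borrowed from the parallel minor.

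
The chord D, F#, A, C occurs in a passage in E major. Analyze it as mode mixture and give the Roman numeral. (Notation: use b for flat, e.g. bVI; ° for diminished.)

bVII7

The root D is the lowered 7th scale degree — diatonically E major has D# there. D–F#–A–C is a dominant-seventh chord — the form found in E minor, not the diatonic vii° (D#dim). Borrowed into E major it is written bVII7.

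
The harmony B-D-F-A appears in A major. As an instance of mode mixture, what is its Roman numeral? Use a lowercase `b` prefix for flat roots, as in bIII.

iiø7

The root B is the diatonic 2nd degree of A major; the borrowing shows in the chord quality. Diatonically A major has Bm (ii) on that degree; B–D–F–A is instead the half-diminished-seventh chord native to A minor, so it takes the label iiø7.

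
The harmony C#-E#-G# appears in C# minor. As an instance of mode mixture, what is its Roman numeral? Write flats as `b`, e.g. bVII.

The root C# is the diatonic 1st degree of C# minor; the borrowing shows in the chord quality. The diatonic chord on degree 1 would be C#m (i), but C#–E#–G# is the major chord from C# major. As a borrowed chord it is labeled I.

I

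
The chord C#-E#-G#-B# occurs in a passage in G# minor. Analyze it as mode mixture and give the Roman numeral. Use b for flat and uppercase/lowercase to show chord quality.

IVmaj7

C# is scale degree 4 in G# minor. Diatonically G# minor has C#m (iv) on that degree; C#–E#–G#–B# is instead the major-seventh chord native to G# major, so it takes the label IVmaj7.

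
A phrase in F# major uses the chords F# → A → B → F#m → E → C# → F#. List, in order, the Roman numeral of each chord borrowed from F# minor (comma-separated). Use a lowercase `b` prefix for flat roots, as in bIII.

In F# major the diatonic chords are F#, G#m, A#m, B, C#, D#m, E#dim. F#, B and C# all belong to that set. A (A–C#–E) is not: scale degree 3 in F# major carries A#m (iii). In F# minor the chord on that degree is A, so here it functions as bIII, borrowed from the parallel minor. But F#m (F#–A–C#) is foreign: the diatonic I on degree 1 is F#, whereas F#m comes from F# minor. It is labeled i. E (E–G#–B) doesn't fit — on degree 7 F# major would have E#dim (vii°). E is the degree-7 chord of F# minor, so it is the borrowed bVII.

bIII, i, bVII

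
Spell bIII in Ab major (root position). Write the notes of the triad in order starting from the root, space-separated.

bIII is built on the lowered scale degree 3. In Ab major degree 3 is C; lowered it becomes Cb. Stacking thirds in Ab minor on Cb gives Cb–Eb–Gb.

Cb Eb Gb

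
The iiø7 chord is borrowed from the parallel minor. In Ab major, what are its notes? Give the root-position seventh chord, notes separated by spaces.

Bb Db Fb Ab

The root, Bb, is scale degree 2 — the same note in Ab major and Ab minor; only the chord quality changes. In Ab minor the chord on Bb is Bb–Db–Fb–Ab.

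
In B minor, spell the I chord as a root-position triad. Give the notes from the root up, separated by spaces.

The root, B, is scale degree 1 — the same note in B minor and B major; only the chord quality changes. Building the major chord from the parallel major on B: B–D#–F#.

B D# F#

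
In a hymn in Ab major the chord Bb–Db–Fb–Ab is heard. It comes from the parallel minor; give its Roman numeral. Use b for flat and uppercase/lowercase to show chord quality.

The root Bb is the diatonic 2nd degree of Ab major; the borrowing shows in the chord quality. Diatonically Ab major has Bbm (ii) on that degree; Bb–Db–Fb–Ab is instead the half-diminished-seventh chord native to Ab minor, so it takes the label iiø7.

iiø7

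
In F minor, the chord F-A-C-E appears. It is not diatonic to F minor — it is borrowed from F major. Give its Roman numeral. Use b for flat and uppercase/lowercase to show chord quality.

Imaj7

F is scale degree 1 in F minor. The diatonic chord on degree 1 would be Fm (i), but F–A–C–E is the major-seventh chord from F major. As a borrowed chord it is labeled Imaj7.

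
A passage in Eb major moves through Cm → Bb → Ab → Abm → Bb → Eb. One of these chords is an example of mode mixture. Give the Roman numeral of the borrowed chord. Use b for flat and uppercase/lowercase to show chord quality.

iv

The diatonic triads in Eb major are Eb, Fm, Gm, Ab, Bb, Cm, Ddim. Of the given chords, Cm, Bb, Ab and Eb are diatonic. Abm (Ab–Cb–Eb) is not: scale degree 4 in Eb major carries Ab (IV). In Eb minor the chord on that degree is Abm, so here it functions as iv, borrowed from the parallel minor.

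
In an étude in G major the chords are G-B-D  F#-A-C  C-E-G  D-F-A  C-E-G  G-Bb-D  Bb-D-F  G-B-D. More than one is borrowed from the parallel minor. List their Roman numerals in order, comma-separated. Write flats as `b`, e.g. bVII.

G major has the diatonic set G, Am, Bm, C, D, Em, F#dim. Of the given chords, G–B–D = G, F#–A–C = F#dim and C–E–G = C are diatonic. D–F–A doesn't fit — on degree 5 G major would have D (V). Dm is the degree-5 chord of G minor, so it is the borrowed v. But G–Bb–D is foreign: the diatonic I on degree 1 is G, whereas Gm comes from G minor. It is labeled i. Bb–D–F doesn't fit — on degree 3 G major would have Bm (iii). Bb is the degree-3 chord of G minor, so it is the borrowed bIII.

v, i, bIII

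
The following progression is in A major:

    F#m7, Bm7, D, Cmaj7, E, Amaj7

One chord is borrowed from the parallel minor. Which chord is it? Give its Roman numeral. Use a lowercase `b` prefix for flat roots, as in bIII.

A major has the diatonic set A, Bm, C#m, D, E, F#m, G#dim. Of the given chords, F#m7, Bm7, D, E and Amaj7 are diatonic. But Cmaj7 (C–E–G–B) is foreign: the diatonic iii on degree 3 is C#m, whereas Cmaj7 comes from A minor. It is labeled bIIImaj7.

bIIImaj7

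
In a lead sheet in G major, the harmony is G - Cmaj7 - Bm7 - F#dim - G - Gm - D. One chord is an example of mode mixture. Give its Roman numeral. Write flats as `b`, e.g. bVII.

The diatonic triads in G major are G, Am, Bm, C, D, Em, F#dim. G, Cmaj7, Bm7, F#dim and D all belong to that set. But Gm (G–Bb–D) is foreign: the diatonic I on degree 1 is G, whereas Gm comes from G minor. It is labeled i.

i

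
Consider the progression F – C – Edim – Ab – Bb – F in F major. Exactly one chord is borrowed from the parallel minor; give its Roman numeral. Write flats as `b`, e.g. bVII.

bIII

F major has the diatonic set F, Gm, Am, Bb, C, Dm, Edim. F, C, Edim and Bb all belong to that set. But Ab (Ab–C–Eb) is foreign: the diatonic iii on degree 3 is Am, whereas Ab comes from F minor. It is labeled bIII.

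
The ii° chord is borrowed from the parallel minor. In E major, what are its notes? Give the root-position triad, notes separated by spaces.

The root, F#, is scale degree 2 — the same note in E major and E minor; only the chord quality changes. In E minor the chord on F# is F#–A–C.

F# A C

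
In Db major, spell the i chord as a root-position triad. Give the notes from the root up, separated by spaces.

Db Fb Ab

i is built on scale degree 1, which is Db in both Db major and its parallel. In Db minor the chord on Db is Db–Fb–Ab.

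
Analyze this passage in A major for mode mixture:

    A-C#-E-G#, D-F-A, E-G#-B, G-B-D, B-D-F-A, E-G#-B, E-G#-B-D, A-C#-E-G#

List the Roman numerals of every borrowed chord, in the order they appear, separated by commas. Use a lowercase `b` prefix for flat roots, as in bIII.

iv, bVII, iiø7

In A major the diatonic chords are A, Bm, C#m, D, E, F#m, G#dim. A–C#–E–G# = Amaj7, E–G#–B = E and E–G#–B–D = E7 are all diatonic. But D–F–A is foreign: the diatonic IV on degree 4 is D, whereas Dm comes from A minor. It is labeled iv. G–B–D doesn't fit — on degree 7 A major would have G#dim (vii°). G is the degree-7 chord of A minor, so it is the borrowed bVII. B–D–F–A is not: scale degree 2 in A major carries Bm (ii). In A minor the chord on that degree is Bm7b5, so here it functions as iiø7, borrowed from the parallel minor.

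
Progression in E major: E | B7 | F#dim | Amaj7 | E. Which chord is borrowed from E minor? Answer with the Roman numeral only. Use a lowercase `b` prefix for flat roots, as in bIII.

In E major the diatonic chords are E, F#m, G#m, A, B, C#m, D#dim. Of the given chords, E, B7 and Amaj7 are diatonic. But F#dim (F#–A–C) is foreign: the diatonic ii on degree 2 is F#m, whereas F#dim comes from E minor. It is labeled ii°.

ii°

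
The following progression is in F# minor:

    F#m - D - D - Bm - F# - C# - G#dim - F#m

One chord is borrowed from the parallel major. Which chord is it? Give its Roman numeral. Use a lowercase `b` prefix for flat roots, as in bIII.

In F# minor (with V from harmonic minor) the diatonic chords are F#m, G#dim, A, Bm, C#, D, E. F#m, D, Bm, C# and G#dim all belong to that set. F# (F#–A#–C#) doesn't fit — on degree 1 F# minor would have F#m (i). F# is the degree-1 chord of F# major, so it is the borrowed I.

I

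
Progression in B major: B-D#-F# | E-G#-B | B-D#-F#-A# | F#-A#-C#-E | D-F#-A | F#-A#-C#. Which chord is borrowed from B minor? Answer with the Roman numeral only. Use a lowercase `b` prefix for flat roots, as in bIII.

bIII

In B major the diatonic chords are B, C#m, D#m, E, F#, G#m, A#dim. B–D#–F# = B, E–G#–B = E, B–D#–F#–A# = Bmaj7, F#–A#–C#–E = F#7 and F#–A#–C# = F# are all diatonic. But D–F#–A is foreign: the diatonic iii on degree 3 is D#m, whereas D comes from B minor. It is labeled bIII.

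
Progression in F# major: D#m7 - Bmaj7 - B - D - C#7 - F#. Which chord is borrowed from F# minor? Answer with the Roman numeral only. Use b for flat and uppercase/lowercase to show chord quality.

bVI

The diatonic triads in F# major are F#, G#m, A#m, B, C#, D#m, E#dim. D#m7, Bmaj7, B, C#7 and F# all belong to that set. But D (D–F#–A) is foreign: the diatonic vi on degree 6 is D#m, whereas D comes from F# minor. It is labeled bVI.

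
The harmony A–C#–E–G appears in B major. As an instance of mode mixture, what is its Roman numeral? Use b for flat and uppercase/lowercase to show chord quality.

The root A is the lowered 7th scale degree — diatonically B major has A# there. A–C#–E–G is a dominant-seventh chord — the form found in B minor, not the diatonic vii° (A#dim). Borrowed into B major it is written bVII7.

bVII7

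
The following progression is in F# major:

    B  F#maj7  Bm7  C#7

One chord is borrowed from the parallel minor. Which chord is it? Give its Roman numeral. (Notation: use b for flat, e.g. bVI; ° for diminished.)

iv7

The diatonic triads in F# major are F#, G#m, A#m, B, C#, D#m, E#dim. B, F#maj7 and C#7 all belong to that set. Bm7 (B–D–F#–A) doesn't fit — on degree 4 F# major would have B (IV). Bm7 is the degree-4 chord of F# minor, so it is the borrowed iv7.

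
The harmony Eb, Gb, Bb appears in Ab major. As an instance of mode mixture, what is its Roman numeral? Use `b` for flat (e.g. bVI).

v

The root Eb is the diatonic 5th degree of Ab major; the borrowing shows in the chord quality. Diatonically Ab major has Eb (V) on that degree; Eb–Gb–Bb is instead the minor chord native to Ab minor, so it takes the label v.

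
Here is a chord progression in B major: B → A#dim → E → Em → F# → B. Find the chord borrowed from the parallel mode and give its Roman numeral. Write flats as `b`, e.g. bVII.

In B major the diatonic chords are B, C#m, D#m, E, F#, G#m, A#dim. B, A#dim, E and F# are all diatonic. Em (E–G–B) is not: scale degree 4 in B major carries E (IV). In B minor the chord on that degree is Em, so here it functions as iv, borrowed from the parallel minor.

iv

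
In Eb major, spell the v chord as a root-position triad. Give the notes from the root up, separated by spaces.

The root, Bb, is scale degree 5 — the same note in Eb major and Eb minor; only the chord quality changes. Building the minor chord from the parallel minor on Bb: Bb–Db–F.

Bb Db F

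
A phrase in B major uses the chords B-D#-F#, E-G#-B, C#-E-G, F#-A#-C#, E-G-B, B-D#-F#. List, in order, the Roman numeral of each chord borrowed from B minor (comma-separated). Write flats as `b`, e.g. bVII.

In B major the diatonic chords are B, C#m, D#m, E, F#, G#m, A#dim. Of the given chords, B–D#–F# = B, E–G#–B = E and F#–A#–C# = F# are diatonic. C#–E–G doesn't fit — on degree 2 B major would have C#m (ii). C#dim is the degree-2 chord of B minor, so it is the borrowed ii°. But E–G–B is foreign: the diatonic IV on degree 4 is E, whereas Em comes from B minor. It is labeled iv.

ii°, iv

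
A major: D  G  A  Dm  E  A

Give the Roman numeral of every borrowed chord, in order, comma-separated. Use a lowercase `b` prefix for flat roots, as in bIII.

The diatonic triads in A major are A, Bm, C#m, D, E, F#m, G#dim. D, A and E all belong to that set. G (G–B–D) is not: scale degree 7 in A major carries G#dim (vii°). In A minor the chord on that degree is G, so here it functions as bVII, borrowed from the parallel minor. But Dm (D–F–A) is foreign: the diatonic IV on degree 4 is D, whereas Dm comes from A minor. It is labeled iv.

bVII, iv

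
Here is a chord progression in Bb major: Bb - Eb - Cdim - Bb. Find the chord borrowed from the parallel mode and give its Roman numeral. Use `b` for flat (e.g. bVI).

ii°

The diatonic triads in Bb major are Bb, Cm, Dm, Eb, F, Gm, Adim. Bb and Eb are both diatonic. Cdim (C–Eb–Gb) is not: scale degree 2 in Bb major carries Cm (ii). In Bb minor the chord on that degree is Cdim, so here it functions as ii°, borrowed from the parallel minor.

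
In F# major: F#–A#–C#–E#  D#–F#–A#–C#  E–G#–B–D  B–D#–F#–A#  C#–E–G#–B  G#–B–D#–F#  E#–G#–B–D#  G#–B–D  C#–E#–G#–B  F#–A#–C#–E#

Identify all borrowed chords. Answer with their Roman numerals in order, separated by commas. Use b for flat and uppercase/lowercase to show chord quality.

bVII7, v7, ii°

In F# major the diatonic chords are F#, G#m, A#m, B, C#, D#m, E#dim. F#–A#–C#–E# = F#maj7, D#–F#–A#–C# = D#m7, B–D#–F#–A# = Bmaj7, G#–B–D#–F# = G#m7, E#–G#–B–D# = E#m7b5 and C#–E#–G#–B = C#7 all belong to that set. E–G#–B–D doesn't fit — on degree 7 F# major would have E#dim (vii°). E7 is the degree-7 chord of F# minor, so it is the borrowed bVII7. C#–E–G#–B is not: scale degree 5 in F# major carries C# (V). In F# minor the chord on that degree is C#m7, so here it functions as v7, borrowed from the parallel minor. G#–B–D doesn't fit — on degree 2 F# major would have G#m (ii). G#dim is the degree-2 chord of F# minor, so it is the borrowed ii°.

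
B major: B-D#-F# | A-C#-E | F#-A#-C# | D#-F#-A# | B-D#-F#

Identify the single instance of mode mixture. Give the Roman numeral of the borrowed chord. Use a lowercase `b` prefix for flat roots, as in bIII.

In B major the diatonic chords are B, C#m, D#m, E, F#, G#m, A#dim. B–D#–F# = B, F#–A#–C# = F# and D#–F#–A# = D#m are all diatonic. A–C#–E doesn't fit — on degree 7 B major would have A#dim (vii°). A is the degree-7 chord of B minor, so it is the borrowed bVII.

bVII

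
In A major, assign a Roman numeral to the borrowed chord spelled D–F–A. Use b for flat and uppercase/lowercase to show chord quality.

iv

The root D is the diatonic 4th degree of A major; the borrowing shows in the chord quality. The diatonic chord on degree 4 would be D (IV), but D–F–A is the minor chord from A minor. As a borrowed chord it is labeled iv.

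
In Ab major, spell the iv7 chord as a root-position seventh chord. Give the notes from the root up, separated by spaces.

Db Fb Ab Cb

iv7 is built on scale degree 4, which is Db in both Ab major and its parallel. In Ab minor the chord on Db is Db–Fb–Ab–Cb.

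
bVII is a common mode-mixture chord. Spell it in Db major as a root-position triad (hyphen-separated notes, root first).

bVII is built on the lowered scale degree 7. In Db major degree 7 is C; lowered it becomes Cb. Building the major chord from the parallel minor on Cb: Cb–Eb–Gb.

Cb-Eb-Gb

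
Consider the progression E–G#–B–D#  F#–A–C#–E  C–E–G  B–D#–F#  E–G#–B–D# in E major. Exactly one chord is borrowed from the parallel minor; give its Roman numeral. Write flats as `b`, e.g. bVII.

In E major the diatonic chords are E, F#m, G#m, A, B, C#m, D#dim. Of the given chords, E–G#–B–D# = Emaj7, F#–A–C#–E = F#m7 and B–D#–F# = B are diatonic. C–E–G doesn't fit — on degree 6 E major would have C#m (vi). C is the degree-6 chord of E minor, so it is the borrowed bVI.

bVI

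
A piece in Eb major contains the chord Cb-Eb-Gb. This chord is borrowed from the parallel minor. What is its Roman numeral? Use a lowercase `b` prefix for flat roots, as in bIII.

Cb is the lowered form of scale degree 6 in Eb major (the diatonic degree 6 is C). The diatonic chord on degree 6 would be Cm (vi), but Cb–Eb–Gb is the major chord from Eb minor. As a borrowed chord it is labeled bVI.

bVI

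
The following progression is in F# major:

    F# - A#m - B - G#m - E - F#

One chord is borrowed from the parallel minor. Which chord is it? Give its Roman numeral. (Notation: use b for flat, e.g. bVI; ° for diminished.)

In F# major the diatonic chords are F#, G#m, A#m, B, C#, D#m, E#dim. Of the given chords, F#, A#m, B and G#m are diatonic. E (E–G#–B) doesn't fit — on degree 7 F# major would have E#dim (vii°). E is the degree-7 chord of F# minor, so it is the borrowed bVII.

bVII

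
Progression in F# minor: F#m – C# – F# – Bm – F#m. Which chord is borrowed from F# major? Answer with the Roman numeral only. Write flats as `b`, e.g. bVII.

In F# minor (with V from harmonic minor) the diatonic chords are F#m, G#dim, A, Bm, C#, D, E. Of the given chords, F#m, C# and Bm are diatonic. But F# (F#–A#–C#) is foreign: the diatonic i on degree 1 is F#m, whereas F# comes from F# major. It is labeled I.

I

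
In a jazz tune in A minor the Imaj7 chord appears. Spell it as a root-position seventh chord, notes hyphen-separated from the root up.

A-C#-E-G#

The root, A, is scale degree 1 — the same note in A minor and A major; only the chord quality changes. In A major the chord on A is A–C#–E–G#.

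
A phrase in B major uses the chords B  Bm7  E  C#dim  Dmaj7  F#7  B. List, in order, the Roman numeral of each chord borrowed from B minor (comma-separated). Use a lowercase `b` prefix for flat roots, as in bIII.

In B major the diatonic chords are B, C#m, D#m, E, F#, G#m, A#dim. B, E and F#7 all belong to that set. Bm7 (B–D–F#–A) is not: scale degree 1 in B major carries B (I). In B minor the chord on that degree is Bm7, so here it functions as i7, borrowed from the parallel minor. But C#dim (C#–E–G) is foreign: the diatonic ii on degree 2 is C#m, whereas C#dim comes from B minor. It is labeled ii°. But Dmaj7 (D–F#–A–C#) is foreign: the diatonic iii on degree 3 is D#m, whereas Dmaj7 comes from B minor. It is labeled bIIImaj7.

i7, ii°, bIIImaj7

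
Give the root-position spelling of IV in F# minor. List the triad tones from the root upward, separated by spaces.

The root, B, is scale degree 4 — the same note in F# minor and F# major; only the chord quality changes. Stacking thirds in F# major on B gives B–D#–F#.

B D# F#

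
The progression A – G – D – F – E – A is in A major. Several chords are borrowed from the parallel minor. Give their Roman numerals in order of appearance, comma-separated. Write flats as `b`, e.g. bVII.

bVII, bVI

The diatonic triads in A major are A, Bm, C#m, D, E, F#m, G#dim. A, D and E all belong to that set. G (G–B–D) is not: scale degree 7 in A major carries G#dim (vii°). In A minor the chord on that degree is G, so here it functions as bVII, borrowed from the parallel minor. F (F–A–C) is not: scale degree 6 in A major carries F#m (vi). In A minor the chord on that degree is F, so here it functions as bVI, borrowed from the parallel minor.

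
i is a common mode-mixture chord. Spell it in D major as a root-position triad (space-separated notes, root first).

i is built on scale degree 1, which is D in both D major and its parallel. In D minor the chord on D is D–F–A.

D F A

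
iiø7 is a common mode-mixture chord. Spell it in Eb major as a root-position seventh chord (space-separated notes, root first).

iiø7 is built on scale degree 2, which is F in both Eb major and its parallel. Stacking thirds in Eb minor on F gives F–Ab–Cb–Eb.

F Ab Cb Eb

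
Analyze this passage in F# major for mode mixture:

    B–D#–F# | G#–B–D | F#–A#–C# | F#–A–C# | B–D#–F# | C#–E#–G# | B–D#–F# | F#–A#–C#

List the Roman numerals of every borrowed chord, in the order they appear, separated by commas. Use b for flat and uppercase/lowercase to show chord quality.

In F# major the diatonic chords are F#, G#m, A#m, B, C#, D#m, E#dim. B–D#–F# = B, F#–A#–C# = F# and C#–E#–G# = C# all belong to that set. G#–B–D doesn't fit — on degree 2 F# major would have G#m (ii). G#dim is the degree-2 chord of F# minor, so it is the borrowed ii°. But F#–A–C# is foreign: the diatonic I on degree 1 is F#, whereas F#m comes from F# minor. It is labeled i.

ii°, i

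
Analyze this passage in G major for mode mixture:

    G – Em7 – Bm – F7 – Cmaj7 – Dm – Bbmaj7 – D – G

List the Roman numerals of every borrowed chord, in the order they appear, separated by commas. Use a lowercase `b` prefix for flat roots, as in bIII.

G major has the diatonic set G, Am, Bm, C, D, Em, F#dim. Of the given chords, G, Em7, Bm, Cmaj7 and D are diatonic. F7 (F–A–C–Eb) doesn't fit — on degree 7 G major would have F#dim (vii°). F7 is the degree-7 chord of G minor, so it is the borrowed bVII7. Dm (D–F–A) doesn't fit — on degree 5 G major would have D (V). Dm is the degree-5 chord of G minor, so it is the borrowed v. But Bbmaj7 (Bb–D–F–A) is foreign: the diatonic iii on degree 3 is Bm, whereas Bbmaj7 comes from G minor. It is labeled bIIImaj7.

bVII7, v, bIIImaj7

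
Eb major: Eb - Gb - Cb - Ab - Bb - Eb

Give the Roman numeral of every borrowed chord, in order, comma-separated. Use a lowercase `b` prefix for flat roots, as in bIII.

bIII, bVI

In Eb major the diatonic chords are Eb, Fm, Gm, Ab, Bb, Cm, Ddim. Eb, Ab and Bb all belong to that set. But Gb (Gb–Bb–Db) is foreign: the diatonic iii on degree 3 is Gm, whereas Gb comes from Eb minor. It is labeled bIII. Cb (Cb–Eb–Gb) is not: scale degree 6 in Eb major carries Cm (vi). In Eb minor the chord on that degree is Cb, so here it functions as bVI, borrowed from the parallel minor.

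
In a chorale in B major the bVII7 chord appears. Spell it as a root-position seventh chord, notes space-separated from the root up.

A C# E G

The root of bVII7 is the lowered 7th degree: A# becomes A. In B minor the chord on A is A–C#–E–G.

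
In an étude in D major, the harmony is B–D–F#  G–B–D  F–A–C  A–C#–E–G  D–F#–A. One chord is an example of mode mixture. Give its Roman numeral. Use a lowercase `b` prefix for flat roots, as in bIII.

D major has the diatonic set D, Em, F#m, G, A, Bm, C#dim. B–D–F# = Bm, G–B–D = G, A–C#–E–G = A7 and D–F#–A = D are all diatonic. But F–A–C is foreign: the diatonic iii on degree 3 is F#m, whereas F comes from D minor. It is labeled bIII.

bIII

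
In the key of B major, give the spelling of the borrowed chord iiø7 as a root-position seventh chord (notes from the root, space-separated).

iiø7 is built on scale degree 2, which is C# in both B major and its parallel. Stacking thirds in B minor on C# gives C#–E–G–B.

C# E G B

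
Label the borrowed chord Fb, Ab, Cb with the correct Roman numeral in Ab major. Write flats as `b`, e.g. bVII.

bVI

Fb is the lowered form of scale degree 6 in Ab major (the diatonic degree 6 is F). Fb–Ab–Cb is a major chord — the form found in Ab minor, not the diatonic vi (Fm). Borrowed into Ab major it is written bVI.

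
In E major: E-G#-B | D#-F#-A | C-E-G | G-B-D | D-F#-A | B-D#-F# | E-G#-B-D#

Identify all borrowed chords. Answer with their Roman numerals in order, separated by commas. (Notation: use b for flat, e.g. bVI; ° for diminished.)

E major has the diatonic set E, F#m, G#m, A, B, C#m, D#dim. E–G#–B = E, D#–F#–A = D#dim, B–D#–F# = B and E–G#–B–D# = Emaj7 are all diatonic. C–E–G doesn't fit — on degree 6 E major would have C#m (vi). C is the degree-6 chord of E minor, so it is the borrowed bVI. But G–B–D is foreign: the diatonic iii on degree 3 is G#m, whereas G comes from E minor. It is labeled bIII. But D–F#–A is foreign: the diatonic vii° on degree 7 is D#dim, whereas D comes from E minor. It is labeled bVII.

bVI, bIII, bVII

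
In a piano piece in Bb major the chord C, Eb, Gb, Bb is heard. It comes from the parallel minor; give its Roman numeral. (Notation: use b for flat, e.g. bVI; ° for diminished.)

iiø7

The root C is the diatonic 2nd degree of Bb major; the borrowing shows in the chord quality. Diatonically Bb major has Cm (ii) on that degree; C–Eb–Gb–Bb is instead the half-diminished-seventh chord native to Bb minor, so it takes the label iiø7.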